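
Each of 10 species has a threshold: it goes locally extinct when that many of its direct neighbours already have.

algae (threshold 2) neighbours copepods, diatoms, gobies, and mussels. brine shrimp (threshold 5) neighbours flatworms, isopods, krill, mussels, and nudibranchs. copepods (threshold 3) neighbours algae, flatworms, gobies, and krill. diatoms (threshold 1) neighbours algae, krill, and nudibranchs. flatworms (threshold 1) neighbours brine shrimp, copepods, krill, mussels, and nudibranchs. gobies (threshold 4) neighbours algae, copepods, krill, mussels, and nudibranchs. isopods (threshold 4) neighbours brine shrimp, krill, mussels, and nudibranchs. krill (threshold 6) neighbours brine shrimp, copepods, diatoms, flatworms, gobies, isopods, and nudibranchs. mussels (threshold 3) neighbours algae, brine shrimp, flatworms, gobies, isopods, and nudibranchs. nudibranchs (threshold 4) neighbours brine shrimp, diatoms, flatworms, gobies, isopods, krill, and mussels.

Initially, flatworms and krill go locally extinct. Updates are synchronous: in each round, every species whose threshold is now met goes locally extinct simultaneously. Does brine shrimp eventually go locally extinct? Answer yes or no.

no

Round 1 — flatworms, krill go locally extinct (initial).
Round 2 — checking thresholds:
  brine shrimp: 2 of 5 neighbours < 5, not yet.
  copepods: 2 of 4 neighbours < 3, not yet.
  diatoms: 1 of 3 neighbours ≥ 1, goes locally extinct.
  gobies: 1 of 5 neighbours < 4, not yet.
  isopods: 1 of 4 neighbours < 4, not yet.
  mussels: 1 of 6 neighbours < 3, not yet.
  nudibranchs: 2 of 7 neighbours < 4, not yet.
Round 3 — no new extinctions; cascade stops.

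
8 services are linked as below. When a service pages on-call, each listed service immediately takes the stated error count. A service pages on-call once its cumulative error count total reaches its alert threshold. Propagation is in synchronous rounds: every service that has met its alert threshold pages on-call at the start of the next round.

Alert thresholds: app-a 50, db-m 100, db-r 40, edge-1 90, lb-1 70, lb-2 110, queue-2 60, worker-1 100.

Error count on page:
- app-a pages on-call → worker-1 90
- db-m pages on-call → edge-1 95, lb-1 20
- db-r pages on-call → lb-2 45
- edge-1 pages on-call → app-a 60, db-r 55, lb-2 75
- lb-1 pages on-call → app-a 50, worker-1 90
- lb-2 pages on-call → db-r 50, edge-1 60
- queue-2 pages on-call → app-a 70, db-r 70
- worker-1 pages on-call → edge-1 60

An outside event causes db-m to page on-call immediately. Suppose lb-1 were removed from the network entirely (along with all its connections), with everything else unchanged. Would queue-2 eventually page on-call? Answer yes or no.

With lb-1 removed:
Round 1 — db-m pages on-call (initial).
  edge-1: +95 → 95 ≥ 90
Round 2 — edge-1 pages on-call.
  app-a: +60 → 60 ≥ 50
  db-r: +55 → 55 ≥ 40
  lb-2: +75 → 75 < 110
Round 3 — app-a, db-r page on-call.
  lb-2: +45 → 120 ≥ 110
  worker-1: +90 → 90 < 100
Round 4 — lb-2 pages on-call.
No further pages.

no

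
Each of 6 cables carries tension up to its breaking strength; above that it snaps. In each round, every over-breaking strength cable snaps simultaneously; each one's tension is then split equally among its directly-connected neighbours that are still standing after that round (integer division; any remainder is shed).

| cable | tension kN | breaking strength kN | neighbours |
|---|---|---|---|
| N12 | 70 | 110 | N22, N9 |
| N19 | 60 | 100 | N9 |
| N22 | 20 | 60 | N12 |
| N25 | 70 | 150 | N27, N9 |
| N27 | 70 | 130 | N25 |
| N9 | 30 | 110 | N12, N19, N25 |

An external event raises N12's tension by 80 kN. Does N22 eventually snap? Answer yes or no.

Round 1 — N12 at 150 > 110. N12 snaps.
  N12 sheds 150 kN to N22, N9: 75 each.
    N22: 20+75 = 95 > 60
    N9: 30+75 = 105 ≤ 110
Round 2 — N22 snaps.
  N22 sheds 95 kN: no online neighbours, lost.
No further breaks.

yes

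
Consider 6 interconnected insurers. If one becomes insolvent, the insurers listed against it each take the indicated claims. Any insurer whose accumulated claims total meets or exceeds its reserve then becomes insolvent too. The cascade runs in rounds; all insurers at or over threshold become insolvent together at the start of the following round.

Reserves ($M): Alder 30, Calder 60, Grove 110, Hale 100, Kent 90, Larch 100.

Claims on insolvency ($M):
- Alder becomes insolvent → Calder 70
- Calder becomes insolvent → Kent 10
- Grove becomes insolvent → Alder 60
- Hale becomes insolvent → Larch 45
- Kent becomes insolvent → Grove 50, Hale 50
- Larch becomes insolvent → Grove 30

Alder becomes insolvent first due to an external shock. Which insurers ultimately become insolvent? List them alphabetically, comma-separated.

Round 1 — Alder becomes insolvent (initial).
  Calder: +70 → 70 ≥ 60
Round 2 — Calder becomes insolvent.
  Kent: +10 → 10 < 90
No further insolvencies.

Alder, Calder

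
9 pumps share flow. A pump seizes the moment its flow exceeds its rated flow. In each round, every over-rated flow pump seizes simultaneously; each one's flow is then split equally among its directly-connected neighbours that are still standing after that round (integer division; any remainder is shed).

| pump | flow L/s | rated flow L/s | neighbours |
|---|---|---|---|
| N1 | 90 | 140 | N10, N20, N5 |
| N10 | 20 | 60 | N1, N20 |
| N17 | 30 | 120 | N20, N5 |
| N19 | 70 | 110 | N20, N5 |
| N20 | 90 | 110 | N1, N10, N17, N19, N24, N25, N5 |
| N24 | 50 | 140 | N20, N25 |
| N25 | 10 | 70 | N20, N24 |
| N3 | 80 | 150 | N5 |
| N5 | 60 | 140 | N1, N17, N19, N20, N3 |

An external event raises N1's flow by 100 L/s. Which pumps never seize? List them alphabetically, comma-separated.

N17, N24, N25, N3

Round 1 — N1 at 190 > 140. N1 seizes.
  N1 sheds 190 L/s to N10, N20, N5: 63 each (1 lost).
    N10: 20+63 = 83 > 60
    N20: 90+63 = 153 > 110
    N5: 60+63 = 123 ≤ 140
Round 2 — N10, N20 seize.
  N10 sheds 83 L/s: no online neighbours, lost.
  N20 sheds 153 L/s to N17, N19, N24, N25, N5: 30 each (3 lost).
    N17: 30+30 = 60 ≤ 120
    N19: 70+30 = 100 ≤ 110
    N24: 50+30 = 80 ≤ 140
    N25: 10+30 = 40 ≤ 70
    N5: 123+30 = 153 > 140
Round 3 — N5 seizes.
  N5 sheds 153 L/s to N17, N19, N3: 51 each.
    N17: 60+51 = 111 ≤ 120
    N19: 100+51 = 151 > 110
    N3: 80+51 = 131 ≤ 150
Round 4 — N19 seizes.
  N19 sheds 151 L/s: no online neighbours, lost.
No further seizures.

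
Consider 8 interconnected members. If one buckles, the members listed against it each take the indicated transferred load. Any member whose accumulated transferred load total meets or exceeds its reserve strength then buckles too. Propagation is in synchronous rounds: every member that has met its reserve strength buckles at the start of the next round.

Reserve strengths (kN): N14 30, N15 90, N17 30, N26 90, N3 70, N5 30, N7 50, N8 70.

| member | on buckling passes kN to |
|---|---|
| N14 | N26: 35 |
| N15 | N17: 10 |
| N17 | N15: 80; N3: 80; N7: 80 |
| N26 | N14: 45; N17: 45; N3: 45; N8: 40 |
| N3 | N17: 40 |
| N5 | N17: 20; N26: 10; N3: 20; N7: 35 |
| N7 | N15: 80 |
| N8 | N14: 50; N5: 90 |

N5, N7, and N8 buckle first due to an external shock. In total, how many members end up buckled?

4

Round 1 — N5, N7, N8 buckle (initial).
  N14: +50 → 50 ≥ 30
  N15: +80 → 80 < 90
  N17: +20 → 20 < 30
  N26: +10 → 10 < 90
  N3: +20 → 20 < 70
Round 2 — N14 buckles.
  N26: +35 → 45 < 90
No further bucklings.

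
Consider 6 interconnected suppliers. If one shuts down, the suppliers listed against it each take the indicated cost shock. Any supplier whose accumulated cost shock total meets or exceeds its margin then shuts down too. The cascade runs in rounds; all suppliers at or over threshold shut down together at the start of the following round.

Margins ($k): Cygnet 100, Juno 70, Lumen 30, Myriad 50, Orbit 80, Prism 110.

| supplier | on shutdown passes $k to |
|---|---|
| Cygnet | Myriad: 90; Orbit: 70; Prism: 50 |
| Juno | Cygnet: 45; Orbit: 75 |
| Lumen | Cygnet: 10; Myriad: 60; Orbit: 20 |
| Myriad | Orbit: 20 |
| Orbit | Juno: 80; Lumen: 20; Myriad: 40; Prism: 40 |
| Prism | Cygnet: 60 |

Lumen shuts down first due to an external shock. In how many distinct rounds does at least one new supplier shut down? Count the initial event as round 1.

Round 1 — Lumen shuts down (initial).
  Cygnet: +10 → 10 < 100
  Myriad: +60 → 60 ≥ 50
  Orbit: +20 → 20 < 80
Round 2 — Myriad shuts down.
  Orbit: +20 → 40 < 80
No further shutdowns.

2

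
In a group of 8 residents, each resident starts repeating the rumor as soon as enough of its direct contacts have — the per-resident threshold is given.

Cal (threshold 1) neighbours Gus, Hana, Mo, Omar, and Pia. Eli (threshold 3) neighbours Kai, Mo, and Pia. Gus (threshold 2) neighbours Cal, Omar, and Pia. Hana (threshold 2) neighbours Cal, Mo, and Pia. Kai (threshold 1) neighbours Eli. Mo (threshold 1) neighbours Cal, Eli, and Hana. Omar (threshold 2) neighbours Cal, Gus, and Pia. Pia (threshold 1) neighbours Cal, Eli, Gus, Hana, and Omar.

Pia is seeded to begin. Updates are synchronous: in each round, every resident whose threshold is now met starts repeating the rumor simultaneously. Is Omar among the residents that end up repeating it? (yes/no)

yes

Round 1 — Pia starts repeating the rumor (initial).
Round 2 — checking thresholds:
  Cal: 1 of 5 neighbours ≥ 1, starts repeating the rumor.
  Eli: 1 of 3 neighbours < 3, holds.
  Gus: 1 of 3 neighbours < 2, holds.
  Hana: 1 of 3 neighbours < 2, holds.
  Omar: 1 of 3 neighbours < 2, holds.
Round 3 — checking thresholds:
  Eli: 1 of 3 neighbours < 3, holds.
  Gus: 2 of 3 neighbours ≥ 2, starts repeating the rumor.
  Hana: 2 of 3 neighbours ≥ 2, starts repeating the rumor.
  Mo: 1 of 3 neighbours ≥ 1, starts repeating the rumor.
  Omar: 2 of 3 neighbours ≥ 2, starts repeating the rumor.
Round 4 — no new spreads; cascade stops.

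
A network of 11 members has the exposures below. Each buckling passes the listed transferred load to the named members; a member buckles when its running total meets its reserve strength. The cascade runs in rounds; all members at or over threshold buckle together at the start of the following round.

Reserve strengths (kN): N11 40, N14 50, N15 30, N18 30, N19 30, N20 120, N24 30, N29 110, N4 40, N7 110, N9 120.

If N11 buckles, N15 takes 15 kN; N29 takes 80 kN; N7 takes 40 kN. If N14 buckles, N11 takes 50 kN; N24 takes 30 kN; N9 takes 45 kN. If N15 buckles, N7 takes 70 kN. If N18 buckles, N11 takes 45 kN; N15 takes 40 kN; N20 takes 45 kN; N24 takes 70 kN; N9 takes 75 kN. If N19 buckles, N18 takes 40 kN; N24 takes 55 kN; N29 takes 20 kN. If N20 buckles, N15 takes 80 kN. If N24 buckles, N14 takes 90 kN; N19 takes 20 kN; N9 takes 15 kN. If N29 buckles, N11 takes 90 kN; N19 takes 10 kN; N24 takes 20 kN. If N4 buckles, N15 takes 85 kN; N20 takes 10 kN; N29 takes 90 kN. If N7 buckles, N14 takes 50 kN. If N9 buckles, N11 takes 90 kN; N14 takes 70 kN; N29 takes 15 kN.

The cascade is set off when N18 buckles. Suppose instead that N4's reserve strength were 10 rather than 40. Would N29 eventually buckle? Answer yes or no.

no

With N4's reserve strength at 10:
Round 1 — N18 buckles (initial).
  N11: +45 → 45 ≥ 40
  N15: +40 → 40 ≥ 30
  N20: +45 → 45 < 120
  N24: +70 → 70 ≥ 30
  N9: +75 → 75 < 120
Round 2 — N11, N15, N24 buckle.
  N14: +90 → 90 ≥ 50
  N19: +20 → 20 < 30
  N29: +80 → 80 < 110
  N7: +40+70 → 110 ≥ 110
  N9: +15 → 90 < 120
Round 3 — N14, N7 buckle.
  N9: +45 → 135 ≥ 120
Round 4 — N9 buckles.
  N29: +15 → 95 < 110
No further bucklings.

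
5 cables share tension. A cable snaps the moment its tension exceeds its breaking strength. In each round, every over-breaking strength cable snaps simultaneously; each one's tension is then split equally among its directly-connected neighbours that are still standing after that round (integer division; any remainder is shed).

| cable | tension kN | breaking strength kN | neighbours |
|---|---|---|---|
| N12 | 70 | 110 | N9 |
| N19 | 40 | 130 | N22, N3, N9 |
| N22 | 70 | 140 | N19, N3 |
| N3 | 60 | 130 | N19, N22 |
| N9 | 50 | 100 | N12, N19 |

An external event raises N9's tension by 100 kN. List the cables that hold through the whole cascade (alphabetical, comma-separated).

Round 1 — N9 at 150 > 100. N9 snaps.
  N9 sheds 150 kN to N12, N19: 75 each.
    N12: 70+75 = 145 > 110
    N19: 40+75 = 115 ≤ 130
Round 2 — N12 snaps.
  N12 sheds 145 kN: no online neighbours, lost.
No further breaks.

N19, N22, N3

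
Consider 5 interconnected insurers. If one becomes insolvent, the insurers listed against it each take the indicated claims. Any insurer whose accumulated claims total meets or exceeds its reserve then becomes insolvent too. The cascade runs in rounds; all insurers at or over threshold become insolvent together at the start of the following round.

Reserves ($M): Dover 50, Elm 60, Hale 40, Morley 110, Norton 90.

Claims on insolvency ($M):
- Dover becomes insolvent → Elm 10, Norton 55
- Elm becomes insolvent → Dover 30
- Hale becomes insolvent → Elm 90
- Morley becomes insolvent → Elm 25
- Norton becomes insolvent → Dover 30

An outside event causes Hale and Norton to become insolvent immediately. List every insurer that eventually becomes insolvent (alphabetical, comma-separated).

Round 1 — Hale, Norton become insolvent (initial).
  Dover: +30 → 30 < 50
  Elm: +90 → 90 ≥ 60
Round 2 — Elm becomes insolvent.
  Dover: +30 → 60 ≥ 50
Round 3 — Dover becomes insolvent.
No further insolvencies.

Dover, Elm, Hale, Norton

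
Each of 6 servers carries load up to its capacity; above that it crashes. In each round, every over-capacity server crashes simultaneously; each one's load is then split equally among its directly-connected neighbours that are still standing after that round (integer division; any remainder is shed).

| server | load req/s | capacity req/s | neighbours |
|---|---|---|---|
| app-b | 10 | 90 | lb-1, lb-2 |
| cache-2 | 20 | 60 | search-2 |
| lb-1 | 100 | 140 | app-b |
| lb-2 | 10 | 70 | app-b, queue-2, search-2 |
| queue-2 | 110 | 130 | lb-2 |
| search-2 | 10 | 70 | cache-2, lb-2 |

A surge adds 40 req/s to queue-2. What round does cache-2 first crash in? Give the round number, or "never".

Round 1 — queue-2 at 150 > 130. queue-2 crashes.
  queue-2 sheds 150 req/s to lb-2: 150 each.
    lb-2: 10+150 = 160 > 70
Round 2 — lb-2 crashes.
  lb-2 sheds 160 req/s to app-b, search-2: 80 each.
    app-b: 10+80 = 90 ≤ 90
    search-2: 10+80 = 90 > 70
Round 3 — search-2 crashes.
  search-2 sheds 90 req/s to cache-2: 90 each.
    cache-2: 20+90 = 110 > 60
Round 4 — cache-2 crashes.
  cache-2 sheds 110 req/s: no online neighbours, lost.
No further crashes.

4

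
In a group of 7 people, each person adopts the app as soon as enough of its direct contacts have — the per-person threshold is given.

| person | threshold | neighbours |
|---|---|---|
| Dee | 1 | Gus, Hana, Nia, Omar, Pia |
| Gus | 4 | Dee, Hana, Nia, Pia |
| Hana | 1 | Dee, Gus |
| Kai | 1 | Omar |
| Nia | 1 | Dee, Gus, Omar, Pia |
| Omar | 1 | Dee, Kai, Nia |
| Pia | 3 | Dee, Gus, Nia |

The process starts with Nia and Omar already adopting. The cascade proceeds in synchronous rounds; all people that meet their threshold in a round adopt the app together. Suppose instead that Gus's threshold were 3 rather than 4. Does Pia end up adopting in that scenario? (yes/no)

yes

With Gus's threshold at 3:
Round 1 — Nia, Omar adopt the app (initial).
Round 2 — checking thresholds:
  Dee: 2 of 5 neighbours ≥ 1, adopts the app.
  Gus: 1 of 4 neighbours < 3, not yet.
  Kai: 1 of 1 neighbours ≥ 1, adopts the app.
  Pia: 1 of 3 neighbours < 3, not yet.
Round 3 — checking thresholds:
  Gus: 2 of 4 neighbours < 3, not yet.
  Hana: 1 of 2 neighbours ≥ 1, adopts the app.
  Pia: 2 of 3 neighbours < 3, not yet.
Round 4 — checking thresholds:
  Gus: 3 of 4 neighbours ≥ 3, adopts the app.
  Pia: 2 of 3 neighbours < 3, not yet.
Round 5 — checking thresholds:
  Pia: 3 of 3 neighbours ≥ 3, adopts the app.
Round 6 — no new adoptions; cascade stops.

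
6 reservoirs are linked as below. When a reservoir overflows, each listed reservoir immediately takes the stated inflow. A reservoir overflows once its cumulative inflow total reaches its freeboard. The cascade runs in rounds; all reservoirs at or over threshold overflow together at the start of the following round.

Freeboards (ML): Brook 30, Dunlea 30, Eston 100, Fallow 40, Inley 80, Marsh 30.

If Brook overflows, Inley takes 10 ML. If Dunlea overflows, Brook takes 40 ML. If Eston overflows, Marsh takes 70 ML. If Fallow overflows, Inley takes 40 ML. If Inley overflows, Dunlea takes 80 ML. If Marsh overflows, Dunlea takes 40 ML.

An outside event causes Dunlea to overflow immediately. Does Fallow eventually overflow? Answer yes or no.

Round 1 — Dunlea overflows (initial).
  Brook: +40 → 40 ≥ 30
Round 2 — Brook overflows.
  Inley: +10 → 10 < 80
No further overflows.

no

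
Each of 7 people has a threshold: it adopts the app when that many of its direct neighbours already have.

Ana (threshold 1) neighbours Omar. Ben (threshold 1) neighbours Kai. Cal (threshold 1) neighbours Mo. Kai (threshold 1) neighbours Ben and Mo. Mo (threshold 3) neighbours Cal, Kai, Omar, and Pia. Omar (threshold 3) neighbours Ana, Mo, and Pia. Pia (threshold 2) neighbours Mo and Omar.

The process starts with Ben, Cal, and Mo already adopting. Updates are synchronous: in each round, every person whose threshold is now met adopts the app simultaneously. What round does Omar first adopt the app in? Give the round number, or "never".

never

Round 1 — Ben, Cal, Mo adopt the app (initial).
Round 2 — checking thresholds:
  Kai: 2 of 2 neighbours ≥ 1, adopts the app.
  Omar: 1 of 3 neighbours < 3, not yet.
  Pia: 1 of 2 neighbours < 2, not yet.
Round 3 — no new adoptions; cascade stops.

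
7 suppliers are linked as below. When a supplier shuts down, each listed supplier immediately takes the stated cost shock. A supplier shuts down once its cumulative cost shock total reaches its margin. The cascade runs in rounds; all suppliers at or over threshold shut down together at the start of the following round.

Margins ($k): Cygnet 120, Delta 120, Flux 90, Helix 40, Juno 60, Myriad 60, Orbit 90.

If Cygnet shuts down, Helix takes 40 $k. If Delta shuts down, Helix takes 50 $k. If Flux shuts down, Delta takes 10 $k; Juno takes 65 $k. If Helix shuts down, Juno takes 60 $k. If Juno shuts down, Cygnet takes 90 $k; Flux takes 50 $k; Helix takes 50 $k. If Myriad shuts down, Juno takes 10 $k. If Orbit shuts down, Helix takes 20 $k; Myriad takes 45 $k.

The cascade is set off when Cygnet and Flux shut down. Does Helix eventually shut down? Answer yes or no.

yes

Round 1 — Cygnet, Flux shut down (initial).
  Delta: +10 → 10 < 120
  Helix: +40 → 40 ≥ 40
  Juno: +65 → 65 ≥ 60
Round 2 — Helix, Juno shut down.
No further shutdowns.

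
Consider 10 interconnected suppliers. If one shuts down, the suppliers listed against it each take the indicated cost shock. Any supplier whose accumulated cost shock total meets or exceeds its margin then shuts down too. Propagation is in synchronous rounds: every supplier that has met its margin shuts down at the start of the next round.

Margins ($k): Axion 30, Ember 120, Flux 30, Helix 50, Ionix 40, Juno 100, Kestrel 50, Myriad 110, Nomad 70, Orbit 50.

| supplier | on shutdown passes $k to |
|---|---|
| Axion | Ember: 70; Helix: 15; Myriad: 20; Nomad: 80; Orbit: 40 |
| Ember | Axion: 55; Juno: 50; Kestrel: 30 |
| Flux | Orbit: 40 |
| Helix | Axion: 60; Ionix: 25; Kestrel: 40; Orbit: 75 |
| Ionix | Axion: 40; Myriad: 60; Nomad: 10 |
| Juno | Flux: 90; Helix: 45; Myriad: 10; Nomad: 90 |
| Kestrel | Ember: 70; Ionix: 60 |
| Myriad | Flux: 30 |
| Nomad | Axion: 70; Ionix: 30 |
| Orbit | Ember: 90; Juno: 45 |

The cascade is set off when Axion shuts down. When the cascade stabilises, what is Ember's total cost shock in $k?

70

Round 1 — Axion shuts down (initial).
  Ember: +70 → 70 < 120
  Helix: +15 → 15 < 50
  Myriad: +20 → 20 < 110
  Nomad: +80 → 80 ≥ 70
  Orbit: +40 → 40 < 50
Round 2 — Nomad shuts down.
  Ionix: +30 → 30 < 40
No further shutdowns.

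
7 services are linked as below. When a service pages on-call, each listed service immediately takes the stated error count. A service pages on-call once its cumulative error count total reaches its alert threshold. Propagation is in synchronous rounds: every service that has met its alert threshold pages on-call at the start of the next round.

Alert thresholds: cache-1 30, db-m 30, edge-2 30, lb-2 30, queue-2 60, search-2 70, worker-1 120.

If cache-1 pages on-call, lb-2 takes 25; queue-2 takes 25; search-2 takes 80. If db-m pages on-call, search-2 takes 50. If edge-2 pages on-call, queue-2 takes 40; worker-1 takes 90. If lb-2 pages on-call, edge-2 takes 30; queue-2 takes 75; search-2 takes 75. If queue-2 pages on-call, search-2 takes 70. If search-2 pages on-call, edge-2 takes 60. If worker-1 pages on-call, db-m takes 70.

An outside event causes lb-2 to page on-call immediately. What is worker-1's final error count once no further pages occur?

Round 1 — lb-2 pages on-call (initial).
  edge-2: +30 → 30 ≥ 30
  queue-2: +75 → 75 ≥ 60
  search-2: +75 → 75 ≥ 70
Round 2 — edge-2, queue-2, search-2 page on-call.
  worker-1: +90 → 90 < 120
No further pages.

90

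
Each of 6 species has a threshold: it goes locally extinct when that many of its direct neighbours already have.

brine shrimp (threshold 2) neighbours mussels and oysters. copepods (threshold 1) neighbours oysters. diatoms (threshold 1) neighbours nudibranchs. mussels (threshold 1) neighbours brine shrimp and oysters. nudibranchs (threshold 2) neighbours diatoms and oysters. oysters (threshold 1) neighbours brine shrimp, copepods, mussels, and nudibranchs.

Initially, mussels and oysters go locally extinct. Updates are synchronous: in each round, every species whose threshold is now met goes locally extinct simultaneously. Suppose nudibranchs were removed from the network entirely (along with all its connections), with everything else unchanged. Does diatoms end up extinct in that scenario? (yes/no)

With nudibranchs removed:
Round 1 — mussels, oysters go locally extinct (initial).
Round 2 — checking thresholds:
  brine shrimp: 2 of 2 neighbours ≥ 2, goes locally extinct.
  copepods: 1 of 1 neighbours ≥ 1, goes locally extinct.
Round 3 — no new extinctions; cascade stops.

no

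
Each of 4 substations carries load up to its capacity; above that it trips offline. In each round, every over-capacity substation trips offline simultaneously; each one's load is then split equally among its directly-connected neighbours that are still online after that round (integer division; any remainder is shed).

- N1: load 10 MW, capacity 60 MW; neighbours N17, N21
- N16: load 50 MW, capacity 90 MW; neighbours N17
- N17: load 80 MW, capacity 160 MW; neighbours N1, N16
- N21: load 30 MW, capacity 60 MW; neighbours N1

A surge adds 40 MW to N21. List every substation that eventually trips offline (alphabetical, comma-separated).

Round 1 — N21 at 70 > 60. N21 trips offline.
  N21 sheds 70 MW to N1: 70 each.
    N1: 10+70 = 80 > 60
Round 2 — N1 trips offline.
  N1 sheds 80 MW to N17: 80 each.
    N17: 80+80 = 160 ≤ 160
No further trips.

N1, N21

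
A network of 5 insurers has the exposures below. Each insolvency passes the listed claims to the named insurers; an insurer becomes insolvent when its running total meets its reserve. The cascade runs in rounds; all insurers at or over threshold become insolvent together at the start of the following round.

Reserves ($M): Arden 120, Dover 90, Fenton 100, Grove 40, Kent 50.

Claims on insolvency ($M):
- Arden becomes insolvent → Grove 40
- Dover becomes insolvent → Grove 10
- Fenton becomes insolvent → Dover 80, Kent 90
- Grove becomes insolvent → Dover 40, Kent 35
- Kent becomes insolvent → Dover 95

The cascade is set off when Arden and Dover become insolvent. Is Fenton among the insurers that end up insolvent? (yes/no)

no

Round 1 — Arden, Dover become insolvent (initial).
  Grove: +40+10 → 50 ≥ 40
Round 2 — Grove becomes insolvent.
  Kent: +35 → 35 < 50
No further insolvencies.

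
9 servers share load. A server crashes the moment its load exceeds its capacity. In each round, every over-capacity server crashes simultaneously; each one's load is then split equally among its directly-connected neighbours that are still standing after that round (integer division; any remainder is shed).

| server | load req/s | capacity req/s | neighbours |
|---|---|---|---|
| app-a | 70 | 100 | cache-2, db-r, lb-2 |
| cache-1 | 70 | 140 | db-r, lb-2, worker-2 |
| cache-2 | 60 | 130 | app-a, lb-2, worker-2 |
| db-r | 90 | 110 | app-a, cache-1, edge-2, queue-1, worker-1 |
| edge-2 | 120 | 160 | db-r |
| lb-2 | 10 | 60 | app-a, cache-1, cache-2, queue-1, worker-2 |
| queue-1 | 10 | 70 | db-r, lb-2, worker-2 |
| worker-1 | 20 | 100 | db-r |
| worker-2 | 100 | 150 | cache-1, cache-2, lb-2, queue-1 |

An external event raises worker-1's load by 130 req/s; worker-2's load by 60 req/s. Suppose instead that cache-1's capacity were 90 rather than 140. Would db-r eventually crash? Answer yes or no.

yes

With cache-1's capacity at 90:
Round 1 — worker-1 at 150 > 100; worker-2 at 160 > 150. worker-1, worker-2 crash.
  worker-1 sheds 150 req/s to db-r: 150 each.
    db-r: 90+150 = 240 > 110
  worker-2 sheds 160 req/s to cache-1, cache-2, lb-2, queue-1: 40 each.
    cache-1: 70+40 = 110 > 90
    cache-2: 60+40 = 100 ≤ 130
    lb-2: 10+40 = 50 ≤ 60
    queue-1: 10+40 = 50 ≤ 70
Round 2 — cache-1, db-r crash.
  cache-1 sheds 110 req/s to lb-2: 110 each.
    lb-2: 50+110 = 160 > 60
  db-r sheds 240 req/s to app-a, edge-2, queue-1: 80 each.
    app-a: 70+80 = 150 > 100
    edge-2: 120+80 = 200 > 160
    queue-1: 50+80 = 130 > 70
Round 3 — app-a, edge-2, lb-2, queue-1 crash.
  app-a sheds 150 req/s to cache-2: 150 each.
    cache-2: 100+150 = 250 > 130
  edge-2 sheds 200 req/s: no online neighbours, lost.
  lb-2 sheds 160 req/s to cache-2: 160 each.
    cache-2: 250+160 = 410 > 130
  queue-1 sheds 130 req/s: no online neighbours, lost.
Round 4 — cache-2 crashes.
  cache-2 sheds 410 req/s: no online neighbours, lost.
No further crashes.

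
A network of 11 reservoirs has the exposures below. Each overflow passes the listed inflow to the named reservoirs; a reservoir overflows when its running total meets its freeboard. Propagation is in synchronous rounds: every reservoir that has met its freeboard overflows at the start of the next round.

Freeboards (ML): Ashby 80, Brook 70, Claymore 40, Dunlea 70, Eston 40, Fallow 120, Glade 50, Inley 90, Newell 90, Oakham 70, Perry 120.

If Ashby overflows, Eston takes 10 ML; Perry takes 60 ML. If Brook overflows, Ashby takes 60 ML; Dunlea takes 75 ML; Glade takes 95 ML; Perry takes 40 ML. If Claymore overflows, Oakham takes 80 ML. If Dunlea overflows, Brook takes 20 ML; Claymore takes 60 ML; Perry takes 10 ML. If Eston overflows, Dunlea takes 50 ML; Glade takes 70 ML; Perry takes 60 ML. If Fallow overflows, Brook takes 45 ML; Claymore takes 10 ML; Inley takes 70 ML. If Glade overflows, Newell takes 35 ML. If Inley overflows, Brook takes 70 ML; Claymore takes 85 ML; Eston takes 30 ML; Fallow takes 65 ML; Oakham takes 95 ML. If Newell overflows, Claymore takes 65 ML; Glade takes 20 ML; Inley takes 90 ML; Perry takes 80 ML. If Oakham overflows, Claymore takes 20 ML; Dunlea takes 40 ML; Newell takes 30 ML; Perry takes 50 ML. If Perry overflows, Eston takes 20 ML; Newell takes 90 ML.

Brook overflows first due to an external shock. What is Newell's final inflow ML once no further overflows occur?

65

Round 1 — Brook overflows (initial).
  Ashby: +60 → 60 < 80
  Dunlea: +75 → 75 ≥ 70
  Glade: +95 → 95 ≥ 50
  Perry: +40 → 40 < 120
Round 2 — Dunlea, Glade overflow.
  Claymore: +60 → 60 ≥ 40
  Newell: +35 → 35 < 90
  Perry: +10 → 50 < 120
Round 3 — Claymore overflows.
  Oakham: +80 → 80 ≥ 70
Round 4 — Oakham overflows.
  Newell: +30 → 65 < 90
  Perry: +50 → 100 < 120
No further overflows.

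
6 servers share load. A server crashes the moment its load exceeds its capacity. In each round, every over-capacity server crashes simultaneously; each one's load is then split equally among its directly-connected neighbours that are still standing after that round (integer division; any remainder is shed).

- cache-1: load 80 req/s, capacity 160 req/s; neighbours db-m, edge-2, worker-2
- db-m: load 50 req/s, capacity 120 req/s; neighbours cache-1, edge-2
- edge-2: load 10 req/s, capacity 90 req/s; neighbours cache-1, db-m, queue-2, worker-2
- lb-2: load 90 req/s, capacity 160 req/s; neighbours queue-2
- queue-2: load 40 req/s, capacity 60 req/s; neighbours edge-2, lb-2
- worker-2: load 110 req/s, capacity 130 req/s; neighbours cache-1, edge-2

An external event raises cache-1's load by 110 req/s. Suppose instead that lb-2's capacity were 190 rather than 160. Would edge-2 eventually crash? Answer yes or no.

With lb-2's capacity at 190:
Round 1 — cache-1 at 190 > 160. cache-1 crashes.
  cache-1 sheds 190 req/s to db-m, edge-2, worker-2: 63 each (1 lost).
    db-m: 50+63 = 113 ≤ 120
    edge-2: 10+63 = 73 ≤ 90
    worker-2: 110+63 = 173 > 130
Round 2 — worker-2 crashes.
  worker-2 sheds 173 req/s to edge-2: 173 each.
    edge-2: 73+173 = 246 > 90
Round 3 — edge-2 crashes.
  edge-2 sheds 246 req/s to db-m, queue-2: 123 each.
    db-m: 113+123 = 236 > 120
    queue-2: 40+123 = 163 > 60
Round 4 — db-m, queue-2 crash.
  db-m sheds 236 req/s: no online neighbours, lost.
  queue-2 sheds 163 req/s to lb-2: 163 each.
    lb-2: 90+163 = 253 > 190
Round 5 — lb-2 crashes.
  lb-2 sheds 253 req/s: no online neighbours, lost.
No further crashes.

yes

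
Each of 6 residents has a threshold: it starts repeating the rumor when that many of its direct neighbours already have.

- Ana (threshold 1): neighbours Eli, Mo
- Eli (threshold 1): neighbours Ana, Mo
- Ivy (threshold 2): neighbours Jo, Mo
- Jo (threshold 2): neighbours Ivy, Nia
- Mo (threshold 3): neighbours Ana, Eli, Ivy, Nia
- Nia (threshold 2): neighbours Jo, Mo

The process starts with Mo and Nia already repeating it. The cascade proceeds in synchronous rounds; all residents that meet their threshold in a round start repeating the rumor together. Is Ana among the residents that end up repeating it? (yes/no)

yes

Round 1 — Mo, Nia start repeating the rumor (initial).
Round 2 — checking thresholds:
  Ana: 1 of 2 neighbours ≥ 1, starts repeating the rumor.
  Eli: 1 of 2 neighbours ≥ 1, starts repeating the rumor.
  Ivy: 1 of 2 neighbours < 2, below threshold.
  Jo: 1 of 2 neighbours < 2, below threshold.
Round 3 — no new spreads; cascade stops.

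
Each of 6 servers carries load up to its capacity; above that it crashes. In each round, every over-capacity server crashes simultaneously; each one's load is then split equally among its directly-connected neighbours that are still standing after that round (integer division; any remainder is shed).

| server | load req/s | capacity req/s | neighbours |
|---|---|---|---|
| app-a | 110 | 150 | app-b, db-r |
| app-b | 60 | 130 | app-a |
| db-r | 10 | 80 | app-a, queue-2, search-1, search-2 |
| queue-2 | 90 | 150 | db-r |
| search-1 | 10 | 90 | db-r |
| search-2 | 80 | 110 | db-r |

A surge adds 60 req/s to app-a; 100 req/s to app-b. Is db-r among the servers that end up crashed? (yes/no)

yes

Round 1 — app-a at 170 > 150; app-b at 160 > 130. app-a, app-b crash.
  app-a sheds 170 req/s to db-r: 170 each.
    db-r: 10+170 = 180 > 80
  app-b sheds 160 req/s: no online neighbours, lost.
Round 2 — db-r crashes.
  db-r sheds 180 req/s to queue-2, search-1, search-2: 60 each.
    queue-2: 90+60 = 150 ≤ 150
    search-1: 10+60 = 70 ≤ 90
    search-2: 80+60 = 140 > 110
Round 3 — search-2 crashes.
  search-2 sheds 140 req/s: no online neighbours, lost.
No further crashes.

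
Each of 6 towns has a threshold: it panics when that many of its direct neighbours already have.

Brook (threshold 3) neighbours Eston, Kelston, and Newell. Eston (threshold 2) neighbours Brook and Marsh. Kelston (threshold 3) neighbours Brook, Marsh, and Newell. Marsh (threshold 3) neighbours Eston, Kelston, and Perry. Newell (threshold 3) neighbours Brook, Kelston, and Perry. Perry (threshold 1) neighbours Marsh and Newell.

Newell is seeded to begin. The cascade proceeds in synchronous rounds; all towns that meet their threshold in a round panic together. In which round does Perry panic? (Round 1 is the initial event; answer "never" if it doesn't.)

Round 1 — Newell panics (initial).
Round 2 — checking thresholds:
  Brook: 1 of 3 neighbours < 3, not yet.
  Kelston: 1 of 3 neighbours < 3, not yet.
  Perry: 1 of 2 neighbours ≥ 1, panics.
Round 3 — no new panics; cascade stops.

2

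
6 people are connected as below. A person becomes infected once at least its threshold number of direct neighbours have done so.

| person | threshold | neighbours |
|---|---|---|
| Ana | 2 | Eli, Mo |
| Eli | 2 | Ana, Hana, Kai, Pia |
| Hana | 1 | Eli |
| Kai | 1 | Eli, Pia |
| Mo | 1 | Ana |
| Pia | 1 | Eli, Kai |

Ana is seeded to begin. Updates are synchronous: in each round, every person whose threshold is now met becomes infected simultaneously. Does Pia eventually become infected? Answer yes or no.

no

Round 1 — Ana becomes infected (initial).
Round 2 — checking thresholds:
  Eli: 1 of 4 neighbours < 2, holds.
  Mo: 1 of 1 neighbours ≥ 1, becomes infected.
Round 3 — no new infections; cascade stops.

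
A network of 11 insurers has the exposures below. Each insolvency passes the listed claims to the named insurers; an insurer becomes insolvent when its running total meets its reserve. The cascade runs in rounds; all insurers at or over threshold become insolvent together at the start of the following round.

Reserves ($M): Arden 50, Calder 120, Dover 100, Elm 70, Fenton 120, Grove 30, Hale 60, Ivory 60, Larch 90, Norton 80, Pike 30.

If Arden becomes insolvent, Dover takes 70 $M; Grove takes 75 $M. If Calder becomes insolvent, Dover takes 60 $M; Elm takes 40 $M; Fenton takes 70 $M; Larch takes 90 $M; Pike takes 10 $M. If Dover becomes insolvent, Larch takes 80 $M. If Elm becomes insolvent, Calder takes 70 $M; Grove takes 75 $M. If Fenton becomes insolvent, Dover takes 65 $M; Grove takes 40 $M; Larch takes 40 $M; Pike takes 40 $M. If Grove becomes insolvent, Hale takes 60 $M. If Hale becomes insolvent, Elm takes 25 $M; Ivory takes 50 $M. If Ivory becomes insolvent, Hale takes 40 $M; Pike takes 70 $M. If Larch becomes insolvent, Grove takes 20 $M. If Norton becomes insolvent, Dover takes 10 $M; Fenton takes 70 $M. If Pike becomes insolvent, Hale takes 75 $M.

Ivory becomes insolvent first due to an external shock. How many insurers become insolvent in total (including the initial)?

Round 1 — Ivory becomes insolvent (initial).
  Hale: +40 → 40 < 60
  Pike: +70 → 70 ≥ 30
Round 2 — Pike becomes insolvent.
  Hale: +75 → 115 ≥ 60
Round 3 — Hale becomes insolvent.
  Elm: +25 → 25 < 70
No further insolvencies.

3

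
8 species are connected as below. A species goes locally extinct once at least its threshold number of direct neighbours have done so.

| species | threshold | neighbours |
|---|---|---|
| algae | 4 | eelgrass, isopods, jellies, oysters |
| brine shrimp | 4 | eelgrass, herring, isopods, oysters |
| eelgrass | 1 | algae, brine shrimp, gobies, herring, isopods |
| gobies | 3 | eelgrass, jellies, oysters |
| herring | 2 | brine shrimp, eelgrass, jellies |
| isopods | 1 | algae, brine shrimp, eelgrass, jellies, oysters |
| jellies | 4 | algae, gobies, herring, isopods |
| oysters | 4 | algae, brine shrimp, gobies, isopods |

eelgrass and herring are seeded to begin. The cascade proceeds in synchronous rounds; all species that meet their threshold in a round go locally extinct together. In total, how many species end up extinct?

Round 1 — eelgrass, herring go locally extinct (initial).
Round 2 — checking thresholds:
  algae: 1 of 4 neighbours < 4, below threshold.
  brine shrimp: 2 of 4 neighbours < 4, below threshold.
  gobies: 1 of 3 neighbours < 3, below threshold.
  isopods: 1 of 5 neighbours ≥ 1, goes locally extinct.
  jellies: 1 of 4 neighbours < 4, below threshold.
Round 3 — no new extinctions; cascade stops.

3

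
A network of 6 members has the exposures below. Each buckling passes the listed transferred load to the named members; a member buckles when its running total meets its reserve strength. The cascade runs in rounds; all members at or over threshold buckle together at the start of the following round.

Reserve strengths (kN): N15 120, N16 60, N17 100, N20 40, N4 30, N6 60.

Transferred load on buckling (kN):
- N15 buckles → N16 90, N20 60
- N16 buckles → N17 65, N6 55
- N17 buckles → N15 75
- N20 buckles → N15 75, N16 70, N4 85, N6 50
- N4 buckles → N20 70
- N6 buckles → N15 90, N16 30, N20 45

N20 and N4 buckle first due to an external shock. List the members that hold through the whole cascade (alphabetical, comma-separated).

Round 1 — N20, N4 buckle (initial).
  N15: +75 → 75 < 120
  N16: +70 → 70 ≥ 60
  N6: +50 → 50 < 60
Round 2 — N16 buckles.
  N17: +65 → 65 < 100
  N6: +55 → 105 ≥ 60
Round 3 — N6 buckles.
  N15: +90 → 165 ≥ 120
Round 4 — N15 buckles.
No further bucklings.

N17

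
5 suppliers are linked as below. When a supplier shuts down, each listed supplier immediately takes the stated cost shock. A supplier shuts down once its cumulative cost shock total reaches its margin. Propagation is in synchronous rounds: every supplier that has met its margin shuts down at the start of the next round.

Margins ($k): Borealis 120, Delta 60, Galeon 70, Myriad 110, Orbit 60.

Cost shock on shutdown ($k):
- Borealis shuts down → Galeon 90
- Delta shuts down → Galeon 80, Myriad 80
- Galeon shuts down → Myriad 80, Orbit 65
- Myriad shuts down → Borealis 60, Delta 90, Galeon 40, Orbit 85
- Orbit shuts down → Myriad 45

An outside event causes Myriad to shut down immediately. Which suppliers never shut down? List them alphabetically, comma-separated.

Borealis

Round 1 — Myriad shuts down (initial).
  Borealis: +60 → 60 < 120
  Delta: +90 → 90 ≥ 60
  Galeon: +40 → 40 < 70
  Orbit: +85 → 85 ≥ 60
Round 2 — Delta, Orbit shut down.
  Galeon: +80 → 120 ≥ 70
Round 3 — Galeon shuts down.
No further shutdowns.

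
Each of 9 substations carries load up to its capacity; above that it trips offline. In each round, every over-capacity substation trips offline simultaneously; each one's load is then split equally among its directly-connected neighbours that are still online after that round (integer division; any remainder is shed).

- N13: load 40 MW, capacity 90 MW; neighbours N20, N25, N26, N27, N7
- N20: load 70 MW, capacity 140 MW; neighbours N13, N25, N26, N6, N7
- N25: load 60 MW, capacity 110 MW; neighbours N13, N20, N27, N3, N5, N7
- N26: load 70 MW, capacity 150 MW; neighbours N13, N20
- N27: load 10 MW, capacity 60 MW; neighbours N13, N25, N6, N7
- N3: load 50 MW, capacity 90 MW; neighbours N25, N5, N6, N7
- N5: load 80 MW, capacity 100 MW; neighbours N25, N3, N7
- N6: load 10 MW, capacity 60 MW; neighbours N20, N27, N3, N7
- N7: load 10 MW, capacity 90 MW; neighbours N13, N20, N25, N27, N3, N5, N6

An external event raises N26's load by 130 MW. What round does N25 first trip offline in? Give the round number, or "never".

Round 1 — N26 at 200 > 150. N26 trips offline.
  N26 sheds 200 MW to N13, N20: 100 each.
    N13: 40+100 = 140 > 90
    N20: 70+100 = 170 > 140
Round 2 — N13, N20 trip offline.
  N13 sheds 140 MW to N25, N27, N7: 46 each (2 lost).
    N25: 60+46 = 106 ≤ 110
    N27: 10+46 = 56 ≤ 60
    N7: 10+46 = 56 ≤ 90
  N20 sheds 170 MW to N25, N6, N7: 56 each (2 lost).
    N25: 106+56 = 162 > 110
    N6: 10+56 = 66 > 60
    N7: 56+56 = 112 > 90
Round 3 — N25, N6, N7 trip offline.
  N25 sheds 162 MW to N27, N3, N5: 54 each.
    N27: 56+54 = 110 > 60
    N3: 50+54 = 104 > 90
    N5: 80+54 = 134 > 100
  N6 sheds 66 MW to N27, N3: 33 each.
    N27: 110+33 = 143 > 60
    N3: 104+33 = 137 > 90
  N7 sheds 112 MW to N27, N3, N5: 37 each (1 lost).
    N27: 143+37 = 180 > 60
    N3: 137+37 = 174 > 90
    N5: 134+37 = 171 > 100
Round 4 — N27, N3, N5 trip offline.
  N27 sheds 180 MW: no online neighbours, lost.
  N3 sheds 174 MW: no online neighbours, lost.
  N5 sheds 171 MW: no online neighbours, lost.
No further trips.

3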